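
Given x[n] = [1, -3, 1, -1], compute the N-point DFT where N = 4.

X[k] = Σ(n=0 to 3) x[n] · ω_4^(nk)
where ω_4 = e^(-2πi/4)

Computing each X[k]:
X[0] = -2
X[1] = 2i
X[2] = 6
X[3] = -2i

X = [-2, 2i, 6, -2i]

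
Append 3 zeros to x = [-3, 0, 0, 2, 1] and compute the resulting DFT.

Original 5-point DFT: [0, -4.3090+2.1266i, -3.1910-1.3143i, -3.1910+1.3143i, -4.3090-2.1266i]
Zero-padded 8-point DFT provides frequency interpolation.

DFT_8([x, 0, ...]) = [0, -5.4142-1.4142i, -2+2i, -2.5858-1.4142i, -4, -2.5858+1.4142i, -2-2i, -5.4142+1.4142i]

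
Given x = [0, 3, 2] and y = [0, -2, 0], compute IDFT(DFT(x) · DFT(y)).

(x ⊛ y)[n] = Σ(m=0 to 2) x[m] · y[(n-m) mod 3]

Computing each output sample:
(x ⊛ y)[0] = -4
(x ⊛ y)[1] = 0
(x ⊛ y)[2] = -6

x ⊛ y = [-4, 0, -6]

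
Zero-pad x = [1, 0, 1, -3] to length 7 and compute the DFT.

Original 4-point DFT: [-1, -3i, 5, 3i]
Zero-padded 7-point DFT provides frequency interpolation.

DFT_7([x, 0, ...]) = [-1, 3.4804+0.3267i, -1.7714-1.9116i, 2.2911+3.7066i, 2.2911-3.7066i, -1.7714+1.9116i, 3.4804-0.3267i]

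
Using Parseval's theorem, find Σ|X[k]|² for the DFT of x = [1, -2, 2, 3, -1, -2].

Parseval: Σ|x[n]|² = (1/N)Σ|X[k]|², so Σ|X[k]|² = N·Σ|x[n]|² = 6·23.0000

Σ|X[k]|² = N·Σ|x[n]|² = 6·23.0000 = 138.0000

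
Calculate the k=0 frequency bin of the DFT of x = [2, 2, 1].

X[0] = Σ(n=0 to 2) x[n] · ω_3^0 = Σ x[n]
= (2) + (2) + (1)

X[0] = 5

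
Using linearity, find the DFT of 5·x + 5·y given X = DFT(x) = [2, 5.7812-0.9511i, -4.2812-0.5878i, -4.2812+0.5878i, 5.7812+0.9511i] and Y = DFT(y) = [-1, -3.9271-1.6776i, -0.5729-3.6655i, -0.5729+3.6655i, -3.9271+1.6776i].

By linearity: DFT(5x + 5y) = 5·DFT(x) + 5·DFT(y)
= 5·[2, 5.7812-0.9511i, -4.2812-0.5878i, -4.2812+0.5878i, 5.7812+0.9511i] + 5·[-1, -3.9271-1.6776i, -0.5729-3.6655i, -0.5729+3.6655i, -3.9271+1.6776i]

Computing element-wise:
Z[0] = 5·(2) + 5·(-1) = 5
Z[1] = 5·(5.7812-0.9511i) + 5·(-3.9271-1.6776i) = 9.2705-13.1435i
Z[2] = 5·(-4.2812-0.5878i) + 5·(-0.5729-3.6655i) = -24.2705-21.2665i
Z[3] = 5·(-4.2812+0.5878i) + 5·(-0.5729+3.6655i) = -24.2705+21.2665i
Z[4] = 5·(5.7812+0.9511i) + 5·(-3.9271+1.6776i) = 9.2705+13.1435i

DFT(5x + 5y) = 5·X + 5·Y = [5, 9.2705-13.1435i, -24.2705-21.2665i, -24.2705+21.2665i, 9.2705+13.1435i]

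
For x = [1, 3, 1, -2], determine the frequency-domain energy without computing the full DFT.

Parseval: Σ|x[n]|² = (1/N)Σ|X[k]|², so Σ|X[k]|² = N·Σ|x[n]|² = 4·15.0000

Σ|X[k]|² = N·Σ|x[n]|² = 4·15.0000 = 60.0000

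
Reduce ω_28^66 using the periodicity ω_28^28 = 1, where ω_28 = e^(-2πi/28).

Since ω_28^28 = 1, powers reduce modulo 28.
66 mod 28 = 10
So ω_28^66 = ω_28^10 = e^(-2πi·10/28)

ω_28^66 = ω_28^10 = -0.6235-0.7818i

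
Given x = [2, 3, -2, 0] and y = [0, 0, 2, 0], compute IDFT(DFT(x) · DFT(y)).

(x ⊛ y)[n] = Σ(m=0 to 3) x[m] · y[(n-m) mod 4]

Computing each output sample:
(x ⊛ y)[0] = -4
(x ⊛ y)[1] = 0
(x ⊛ y)[2] = 4
(x ⊛ y)[3] = 6

x ⊛ y = [-4, 0, 4, 6]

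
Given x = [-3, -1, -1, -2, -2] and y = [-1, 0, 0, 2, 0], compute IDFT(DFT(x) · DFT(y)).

(x ⊛ y)[n] = Σ(m=0 to 4) x[m] · y[(n-m) mod 5]

Computing each output sample:
(x ⊛ y)[0] = 1
(x ⊛ y)[1] = -3
(x ⊛ y)[2] = -3
(x ⊛ y)[3] = -4
(x ⊛ y)[4] = 0

x ⊛ y = [1, -3, -3, -4, 0]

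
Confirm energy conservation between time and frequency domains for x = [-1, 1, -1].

Time domain:
Σ|x[n]|² = |-1|² + |1|² + |-1|² = 3.0000

Frequency domain:
(1/3)Σ|X[k]|² = (1/3)(|-1|² + |-1.0000-1.7321i|² + |-1.0000+1.7321i|²) = (1/3)·9.0000 = 3.0000

Both sides agree, confirming Parseval's theorem.

Σ|x[n]|² = (1/N)Σ|X[k]|² = 3.0000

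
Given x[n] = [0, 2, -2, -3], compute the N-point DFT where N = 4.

X[k] = Σ(n=0 to 3) x[n] · ω_4^(nk)
where ω_4 = e^(-2πi/4)

Computing each X[k]:
X[0] = -3
X[1] = 2-5i
X[2] = -1
X[3] = 2+5i

X = [-3, 2-5i, -1, 2+5i]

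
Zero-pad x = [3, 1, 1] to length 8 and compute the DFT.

Original 3-point DFT: [5, 2, 2]
Zero-padded 8-point DFT provides frequency interpolation.

DFT_8([x, 0, ...]) = [5, 3.7071-1.7071i, 2-1i, 2.2929+0.2929i, 3, 2.2929-0.2929i, 2+1i, 3.7071+1.7071i]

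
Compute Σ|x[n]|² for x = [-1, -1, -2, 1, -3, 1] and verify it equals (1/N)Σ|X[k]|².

Time domain:
Σ|x[n]|² = |-1|² + |-1|² + |-2|² + |1|² + |-3|² + |1|² = 17.0000

Frequency domain:
(1/6)Σ|X[k]|² = (1/6)(|-5|² + |0.5000+0.8660i|² + |2.5000+2.5981i|² + |-7|² + |2.5000-2.5981i|² + |0.5000-0.8660i|²) = (1/6)·102.0000 = 17.0000

Both sides agree, confirming Parseval's theorem.

Σ|x[n]|² = (1/N)Σ|X[k]|² = 17.0000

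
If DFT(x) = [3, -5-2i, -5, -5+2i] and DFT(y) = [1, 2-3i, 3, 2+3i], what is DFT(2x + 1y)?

By linearity: DFT(2x + 1y) = 2·DFT(x) + 1·DFT(y)
= 2·[3, -5-2i, -5, -5+2i] + 1·[1, 2-3i, 3, 2+3i]

Computing element-wise:
Z[0] = 2·(3) + 1·(1) = 7
Z[1] = 2·(-5-2i) + 1·(2-3i) = -8-7i
Z[2] = 2·(-5) + 1·(3) = -7
Z[3] = 2·(-5+2i) + 1·(2+3i) = -8+7i

DFT(2x + 1y) = 2·X + 1·Y = [7, -8-7i, -7, -8+7i]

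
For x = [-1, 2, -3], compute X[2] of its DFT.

X[2] = Σ(n=0 to 2) x[n] · ω_3^(2n) where ω_3 = e^(-2πi/3)
= (-1)·ω_3^0 + (2)·ω_3^2 + (-3)·ω_3^4

X[2] = -0.5000+4.3301i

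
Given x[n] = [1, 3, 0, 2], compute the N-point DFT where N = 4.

X[k] = Σ(n=0 to 3) x[n] · ω_4^(nk)
where ω_4 = e^(-2πi/4)

Computing each X[k]:
X[0] = 6
X[1] = 1-1i
X[2] = -4
X[3] = 1+1i

X = [6, 1-1i, -4, 1+1i]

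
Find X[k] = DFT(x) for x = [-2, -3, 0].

X[k] = Σ(n=0 to 2) x[n] · ω_3^(nk)
where ω_3 = e^(-2πi/3)

Computing each X[k]:
X[0] = -5
X[1] = -0.5000+2.5981i
X[2] = -0.5000-2.5981i

X = [-5, -0.5000+2.5981i, -0.5000-2.5981i]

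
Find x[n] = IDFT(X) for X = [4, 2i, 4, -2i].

x[n] = (1/4) Σ(k=0 to 3) X[k] · e^(2πikn/4)

Computing each x[n]:
x[0] = 2
x[1] = -1
x[2] = 2
x[3] = 1

x = [2, -1, 2, 1]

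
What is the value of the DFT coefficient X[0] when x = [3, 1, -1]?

X[0] = Σ(n=0 to 2) x[n] · ω_3^0 = Σ x[n]
= (3) + (1) + (-1)

X[0] = 3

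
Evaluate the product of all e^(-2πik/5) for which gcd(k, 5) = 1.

The primitive 5th roots of unity are ω_5^k for k coprime to 5: k ∈ {1, 2, 3, 4}
Their product equals the constant term of the cyclotomic polynomial Φ_5(x) up to sign.
For n ≥ 3, the product of all primitive nth roots of unity is 1. (For n=1 it is 1; for n=2 it is -1.)

1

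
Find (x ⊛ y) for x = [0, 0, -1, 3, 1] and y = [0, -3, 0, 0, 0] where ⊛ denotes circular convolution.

(x ⊛ y)[n] = Σ(m=0 to 4) x[m] · y[(n-m) mod 5]

Computing each output sample:
(x ⊛ y)[0] = -3
(x ⊛ y)[1] = 0
(x ⊛ y)[2] = 0
(x ⊛ y)[3] = 3
(x ⊛ y)[4] = -9

x ⊛ y = [-3, 0, 0, 3, -9]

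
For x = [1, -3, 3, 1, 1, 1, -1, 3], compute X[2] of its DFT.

X[2] = Σ(n=0 to 7) x[n] · ω_8^(2n) where ω_8 = e^(-2πi/8)
= (1)·ω_8^0 + (-3)·ω_8^2 + (3)·ω_8^4 + (1)·ω_8^6 + (1)·ω_8^8 + (1)·ω_8^10 + (-1)·ω_8^12 + (3)·ω_8^14

X[2] = 6i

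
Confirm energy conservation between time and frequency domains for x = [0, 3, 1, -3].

Time domain:
Σ|x[n]|² = |0|² + |3|² + |1|² + |-3|² = 19.0000

Frequency domain:
(1/4)Σ|X[k]|² = (1/4)(|1|² + |-1-6i|² + |1|² + |-1+6i|²) = (1/4)·76.0000 = 19.0000

Both sides agree, confirming Parseval's theorem.

Σ|x[n]|² = (1/N)Σ|X[k]|² = 19.0000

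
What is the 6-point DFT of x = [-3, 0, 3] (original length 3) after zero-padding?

Original 3-point DFT: [0, -4.5000+2.5981i, -4.5000-2.5981i]
Zero-padded 6-point DFT provides frequency interpolation.

DFT_6([x, 0, ...]) = [0, -4.5000-2.5981i, -4.5000+2.5981i, 0, -4.5000-2.5981i, -4.5000+2.5981i]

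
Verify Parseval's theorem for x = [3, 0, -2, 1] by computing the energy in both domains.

Time domain:
Σ|x[n]|² = |3|² + |0|² + |-2|² + |1|² = 14.0000

Frequency domain:
(1/4)Σ|X[k]|² = (1/4)(|2|² + |5+1i|² + |0|² + |5-1i|²) = (1/4)·56.0000 = 14.0000

Both sides agree, confirming Parseval's theorem.

Σ|x[n]|² = (1/N)Σ|X[k]|² = 14.0000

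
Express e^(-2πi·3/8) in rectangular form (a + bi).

ω_8^3 = e^(-2πi·3/8)
= cos(-2π·3/8) + i·sin(-2π·3/8)
= cos(-6π/8) + i·sin(-6π/8)

ω_8^3 = cos(-6π/8) + i·sin(-6π/8) = -0.7071-0.7071i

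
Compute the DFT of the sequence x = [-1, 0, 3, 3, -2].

X[k] = Σ(n=0 to 4) x[n] · ω_5^(nk)
where ω_5 = e^(-2πi/5)

Computing each X[k]:
X[0] = 3
X[1] = -6.4721-1.9021i
X[2] = 2.4721-1.1756i
X[3] = 2.4721+1.1756i
X[4] = -6.4721+1.9021i

X = [3, -6.4721-1.9021i, 2.4721-1.1756i, 2.4721+1.1756i, -6.4721+1.9021i]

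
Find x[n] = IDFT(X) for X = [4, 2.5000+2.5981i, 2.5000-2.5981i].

x[n] = (1/3) Σ(k=0 to 2) X[k] · e^(2πikn/3)

Computing each x[n]:
x[0] = 3
x[1] = -1
x[2] = 2

x = [3, -1, 2]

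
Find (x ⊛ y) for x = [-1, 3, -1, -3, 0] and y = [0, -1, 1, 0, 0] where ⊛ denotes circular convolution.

(x ⊛ y)[n] = Σ(m=0 to 4) x[m] · y[(n-m) mod 5]

Computing each output sample:
(x ⊛ y)[0] = -3
(x ⊛ y)[1] = 1
(x ⊛ y)[2] = -4
(x ⊛ y)[3] = 4
(x ⊛ y)[4] = 2

x ⊛ y = [-3, 1, -4, 4, 2]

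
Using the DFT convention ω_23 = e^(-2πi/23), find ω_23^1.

ω_23^1 = e^(-2πi·1/23)
= cos(-2π·1/23) + i·sin(-2π·1/23)
= cos(-2π/23) + i·sin(-2π/23)

ω_23^1 = cos(-2π/23) + i·sin(-2π/23) = 0.9629-0.2698i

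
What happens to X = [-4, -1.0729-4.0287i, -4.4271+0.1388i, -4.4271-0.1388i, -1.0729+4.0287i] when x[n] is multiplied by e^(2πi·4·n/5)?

Modulation property: DFT(ω_5^(-4n)·x[n]) = X[(k-4) mod 5], so circularly shift X by 4 positions.

X[k-4] = [-1.0729-4.0287i, -4.4271+0.1388i, -4.4271-0.1388i, -1.0729+4.0287i, -4]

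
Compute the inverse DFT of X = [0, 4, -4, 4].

x[n] = (1/4) Σ(k=0 to 3) X[k] · e^(2πikn/4)

Computing each x[n]:
x[0] = 1
x[1] = 1
x[2] = -3
x[3] = 1

x = [1, 1, -3, 1]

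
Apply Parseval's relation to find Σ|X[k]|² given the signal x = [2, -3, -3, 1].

Parseval: Σ|x[n]|² = (1/N)Σ|X[k]|², so Σ|X[k]|² = N·Σ|x[n]|² = 4·23.0000

Σ|X[k]|² = N·Σ|x[n]|² = 4·23.0000 = 92.0000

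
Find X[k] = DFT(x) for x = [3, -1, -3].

X[k] = Σ(n=0 to 2) x[n] · ω_3^(nk)
where ω_3 = e^(-2πi/3)

Computing each X[k]:
X[0] = -1
X[1] = 5.0000-1.7321i
X[2] = 5.0000+1.7321i

X = [-1, 5.0000-1.7321i, 5.0000+1.7321i]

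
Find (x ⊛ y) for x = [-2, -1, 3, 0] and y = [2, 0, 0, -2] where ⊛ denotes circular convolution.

(x ⊛ y)[n] = Σ(m=0 to 3) x[m] · y[(n-m) mod 4]

Computing each output sample:
(x ⊛ y)[0] = -2
(x ⊛ y)[1] = -8
(x ⊛ y)[2] = 6
(x ⊛ y)[3] = 4

x ⊛ y = [-2, -8, 6, 4]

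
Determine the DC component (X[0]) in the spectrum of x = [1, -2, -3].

X[0] = Σ(n=0 to 2) x[n] · ω_3^0 = Σ x[n]
= (1) + (-2) + (-3)

X[0] = -4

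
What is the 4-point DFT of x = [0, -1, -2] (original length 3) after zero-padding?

Original 3-point DFT: [-3, 1.5000-0.8660i, 1.5000+0.8660i]
Zero-padded 4-point DFT provides frequency interpolation.

DFT_4([x, 0, ...]) = [-3, 2+1i, -1, 2-1i]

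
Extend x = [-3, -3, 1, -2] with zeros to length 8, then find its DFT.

Original 4-point DFT: [-7, -4+1i, 3, -4-1i]
Zero-padded 8-point DFT provides frequency interpolation.

DFT_8([x, 0, ...]) = [-7, -3.7071+2.5355i, -4+1i, -2.2929+4.5355i, 3, -2.2929-4.5355i, -4-1i, -3.7071-2.5355i]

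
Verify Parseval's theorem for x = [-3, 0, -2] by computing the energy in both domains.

Time domain:
Σ|x[n]|² = |-3|² + |0|² + |-2|² = 13.0000

Frequency domain:
(1/3)Σ|X[k]|² = (1/3)(|-5|² + |-2.0000-1.7321i|² + |-2.0000+1.7321i|²) = (1/3)·39.0000 = 13.0000

Both sides agree, confirming Parseval's theorem.

Σ|x[n]|² = (1/N)Σ|X[k]|² = 13.0000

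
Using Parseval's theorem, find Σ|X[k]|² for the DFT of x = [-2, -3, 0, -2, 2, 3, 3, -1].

Parseval: Σ|x[n]|² = (1/N)Σ|X[k]|², so Σ|X[k]|² = N·Σ|x[n]|² = 8·40.0000

Σ|X[k]|² = N·Σ|x[n]|² = 8·40.0000 = 320.0000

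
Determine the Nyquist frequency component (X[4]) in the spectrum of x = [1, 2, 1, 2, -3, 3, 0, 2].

X[4] = Σ(n=0 to 7) x[n] · ω_8^(4n) where ω_8 = e^(-2πi/8)
= (1)·ω_8^0 + (2)·ω_8^4 + (1)·ω_8^8 + (2)·ω_8^12 + (-3)·ω_8^16 + (3)·ω_8^20 + (0)·ω_8^24 + (2)·ω_8^28

X[4] = -10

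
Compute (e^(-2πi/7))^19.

Since ω_7^7 = 1, powers reduce modulo 7.
19 mod 7 = 5
So ω_7^19 = ω_7^5 = e^(-2πi·5/7)

ω_7^19 = ω_7^5 = -0.2225+0.9749i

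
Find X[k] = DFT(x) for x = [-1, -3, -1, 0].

X[k] = Σ(n=0 to 3) x[n] · ω_4^(nk)
where ω_4 = e^(-2πi/4)

Computing each X[k]:
X[0] = -5
X[1] = 3i
X[2] = 1
X[3] = -3i

X = [-5, 3i, 1, -3i]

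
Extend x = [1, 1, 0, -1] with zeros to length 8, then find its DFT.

Original 4-point DFT: [1, 1-2i, 1, 1+2i]
Zero-padded 8-point DFT provides frequency interpolation.

DFT_8([x, 0, ...]) = [1, 2.4142, 1-2i, -0.4142, 1, -0.4142, 1+2i, 2.4142]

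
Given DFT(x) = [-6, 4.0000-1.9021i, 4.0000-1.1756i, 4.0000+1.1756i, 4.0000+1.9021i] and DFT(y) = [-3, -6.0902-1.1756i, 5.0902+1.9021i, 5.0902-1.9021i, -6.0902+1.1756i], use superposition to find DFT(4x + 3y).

By linearity: DFT(4x + 3y) = 4·DFT(x) + 3·DFT(y)
= 4·[-6, 4.0000-1.9021i, 4.0000-1.1756i, 4.0000+1.1756i, 4.0000+1.9021i] + 3·[-3, -6.0902-1.1756i, 5.0902+1.9021i, 5.0902-1.9021i, -6.0902+1.1756i]

Computing element-wise:
Z[0] = 4·(-6) + 3·(-3) = -33
Z[1] = 4·(4.0000-1.9021i) + 3·(-6.0902-1.1756i) = -2.2706-11.1352i
Z[2] = 4·(4.0000-1.1756i) + 3·(5.0902+1.9021i) = 31.2706+1.0039i
Z[3] = 4·(4.0000+1.1756i) + 3·(5.0902-1.9021i) = 31.2706-1.0039i
Z[4] = 4·(4.0000+1.9021i) + 3·(-6.0902+1.1756i) = -2.2706+11.1352i

DFT(4x + 3y) = 4·X + 3·Y = [-33, -2.2706-11.1352i, 31.2706+1.0039i, 31.2706-1.0039i, -2.2706+11.1352i]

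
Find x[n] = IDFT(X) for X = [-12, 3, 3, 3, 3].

x[n] = (1/5) Σ(k=0 to 4) X[k] · e^(2πikn/5)

Computing each x[n]:
x[0] = 0
x[1] = -3
x[2] = -3
x[3] = -3
x[4] = -3

x = [0, -3, -3, -3, -3]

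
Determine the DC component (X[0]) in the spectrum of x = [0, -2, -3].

X[0] = Σ(n=0 to 2) x[n] · ω_3^0 = Σ x[n]
= (0) + (-2) + (-3)

X[0] = -5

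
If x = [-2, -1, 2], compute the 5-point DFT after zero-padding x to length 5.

Original 3-point DFT: [-1, -2.5000+2.5981i, -2.5000-2.5981i]
Zero-padded 5-point DFT provides frequency interpolation.

DFT_5([x, 0, ...]) = [-1, -3.9271-0.2245i, -0.5729+2.4899i, -0.5729-2.4899i, -3.9271+0.2245i]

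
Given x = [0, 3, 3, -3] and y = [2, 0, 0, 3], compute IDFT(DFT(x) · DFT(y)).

(x ⊛ y)[n] = Σ(m=0 to 3) x[m] · y[(n-m) mod 4]

Computing each output sample:
(x ⊛ y)[0] = 9
(x ⊛ y)[1] = 15
(x ⊛ y)[2] = -3
(x ⊛ y)[3] = -6

x ⊛ y = [9, 15, -3, -6]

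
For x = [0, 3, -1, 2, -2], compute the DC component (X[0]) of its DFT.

X[0] = Σ(n=0 to 4) x[n] · ω_5^0 = Σ x[n]
= (0) + (3) + (-1) + (2) + (-2)

X[0] = 2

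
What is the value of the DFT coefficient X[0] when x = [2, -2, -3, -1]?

X[0] = Σ(n=0 to 3) x[n] · ω_4^0 = Σ x[n]
= (2) + (-2) + (-3) + (-1)

X[0] = -4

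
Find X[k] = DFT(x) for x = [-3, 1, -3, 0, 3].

X[k] = Σ(n=0 to 4) x[n] · ω_5^(nk)
where ω_5 = e^(-2πi/5)

Computing each X[k]:
X[0] = -2
X[1] = 0.6631+3.6655i
X[2] = -7.1631-1.6776i
X[3] = -7.1631+1.6776i
X[4] = 0.6631-3.6655i

X = [-2, 0.6631+3.6655i, -7.1631-1.6776i, -7.1631+1.6776i, 0.6631-3.6655i]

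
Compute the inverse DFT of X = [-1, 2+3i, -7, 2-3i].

x[n] = (1/4) Σ(k=0 to 3) X[k] · e^(2πikn/4)

Computing each x[n]:
x[0] = -1
x[1] = 0
x[2] = -3
x[3] = 3

x = [-1, 0, -3, 3]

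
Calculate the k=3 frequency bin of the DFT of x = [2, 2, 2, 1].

X[3] = Σ(n=0 to 3) x[n] · ω_4^(3n) where ω_4 = e^(-2πi/4)
= (2)·ω_4^0 + (2)·ω_4^3 + (2)·ω_4^6 + (1)·ω_4^9

X[3] = 1i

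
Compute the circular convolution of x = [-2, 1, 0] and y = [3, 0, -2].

(x ⊛ y)[n] = Σ(m=0 to 2) x[m] · y[(n-m) mod 3]

Computing each output sample:
(x ⊛ y)[0] = -8
(x ⊛ y)[1] = 3
(x ⊛ y)[2] = 4

x ⊛ y = [-8, 3, 4]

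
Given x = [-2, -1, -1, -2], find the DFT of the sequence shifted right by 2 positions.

Time shift by 2: X_shifted[k] = ω_4^(2k) · X[k]
Shifted x = [-1, -2, -2, -1]

DFT(x[n-2]) = [-6, 1+1i, 0, 1-1i]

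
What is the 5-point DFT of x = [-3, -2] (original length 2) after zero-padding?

Original 2-point DFT: [-5, -1]
Zero-padded 5-point DFT provides frequency interpolation.

DFT_5([x, 0, ...]) = [-5, -3.6180+1.9021i, -1.3820+1.1756i, -1.3820-1.1756i, -3.6180-1.9021i]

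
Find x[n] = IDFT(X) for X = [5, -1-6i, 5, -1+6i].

x[n] = (1/4) Σ(k=0 to 3) X[k] · e^(2πikn/4)

Computing each x[n]:
x[0] = 2
x[1] = 3
x[2] = 3
x[3] = -3

x = [2, 3, 3, -3]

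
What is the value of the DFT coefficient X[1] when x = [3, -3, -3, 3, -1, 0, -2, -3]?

X[1] = Σ(n=0 to 7) x[n] · ω_8^(1n) where ω_8 = e^(-2πi/8)
= (3)·ω_8^0 + (-3)·ω_8^1 + (-3)·ω_8^2 + (3)·ω_8^3 + (-1)·ω_8^4 + (0)·ω_8^5 + (-2)·ω_8^6 + (-3)·ω_8^7

X[1] = -2.3640-1.1213i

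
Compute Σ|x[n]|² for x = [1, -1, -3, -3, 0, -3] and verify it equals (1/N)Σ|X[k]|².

Time domain:
Σ|x[n]|² = |1|² + |-1|² + |-3|² + |-3|² + |0|² + |-3|² = 29.0000

Frequency domain:
(1/6)Σ|X[k]|² = (1/6)(|-9|² + |3.5000+0.8660i|² + |1.5000-4.3301i|² + |5|² + |1.5000+4.3301i|² + |3.5000-0.8660i|²) = (1/6)·174.0000 = 29.0000

Both sides agree, confirming Parseval's theorem.

Σ|x[n]|² = (1/N)Σ|X[k]|² = 29.0000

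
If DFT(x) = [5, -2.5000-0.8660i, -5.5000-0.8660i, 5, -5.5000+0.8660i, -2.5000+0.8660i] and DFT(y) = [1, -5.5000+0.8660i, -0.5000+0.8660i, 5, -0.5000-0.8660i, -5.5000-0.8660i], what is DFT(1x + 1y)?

By linearity: DFT(1x + 1y) = 1·DFT(x) + 1·DFT(y)
= 1·[5, -2.5000-0.8660i, -5.5000-0.8660i, 5, -5.5000+0.8660i, -2.5000+0.8660i] + 1·[1, -5.5000+0.8660i, -0.5000+0.8660i, 5, -0.5000-0.8660i, -5.5000-0.8660i]

Computing element-wise:
Z[0] = 1·(5) + 1·(1) = 6
Z[1] = 1·(-2.5000-0.8660i) + 1·(-5.5000+0.8660i) = -8
Z[2] = 1·(-5.5000-0.8660i) + 1·(-0.5000+0.8660i) = -6
Z[3] = 1·(5) + 1·(5) = 10
Z[4] = 1·(-5.5000+0.8660i) + 1·(-0.5000-0.8660i) = -6
Z[5] = 1·(-2.5000+0.8660i) + 1·(-5.5000-0.8660i) = -8

DFT(1x + 1y) = 1·X + 1·Y = [6, -8, -6, 10, -6, -8]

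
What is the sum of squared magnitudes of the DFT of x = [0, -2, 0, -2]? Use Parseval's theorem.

Parseval: Σ|x[n]|² = (1/N)Σ|X[k]|², so Σ|X[k]|² = N·Σ|x[n]|² = 4·8.0000

Σ|X[k]|² = N·Σ|x[n]|² = 4·8.0000 = 32.0000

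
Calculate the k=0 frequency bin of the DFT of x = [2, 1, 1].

X[0] = Σ(n=0 to 2) x[n] · ω_3^0 = Σ x[n]
= (2) + (1) + (1)

X[0] = 4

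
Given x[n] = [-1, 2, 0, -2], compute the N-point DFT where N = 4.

X[k] = Σ(n=0 to 3) x[n] · ω_4^(nk)
where ω_4 = e^(-2πi/4)

Computing each X[k]:
X[0] = -1
X[1] = -1-4i
X[2] = -1
X[3] = -1+4i

X = [-1, -1-4i, -1, -1+4i]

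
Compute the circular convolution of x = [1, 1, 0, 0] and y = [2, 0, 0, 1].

(x ⊛ y)[n] = Σ(m=0 to 3) x[m] · y[(n-m) mod 4]

Computing each output sample:
(x ⊛ y)[0] = 3
(x ⊛ y)[1] = 2
(x ⊛ y)[2] = 0
(x ⊛ y)[3] = 1

x ⊛ y = [3, 2, 0, 1]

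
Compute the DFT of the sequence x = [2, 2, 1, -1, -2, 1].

X[k] = Σ(n=0 to 5) x[n] · ω_6^(nk)
where ω_6 = e^(-2πi/6)

Computing each X[k]:
X[0] = 3
X[1] = 5.0000-3.4641i
X[2] = 1.7321i
X[3] = -1
X[4] = -1.7321i
X[5] = 5.0000+3.4641i

X = [3, 5.0000-3.4641i, 1.7321i, -1, -1.7321i, 5.0000+3.4641i]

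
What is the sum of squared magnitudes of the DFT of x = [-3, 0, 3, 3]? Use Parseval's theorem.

Parseval: Σ|x[n]|² = (1/N)Σ|X[k]|², so Σ|X[k]|² = N·Σ|x[n]|² = 4·27.0000

Σ|X[k]|² = N·Σ|x[n]|² = 4·27.0000 = 108.0000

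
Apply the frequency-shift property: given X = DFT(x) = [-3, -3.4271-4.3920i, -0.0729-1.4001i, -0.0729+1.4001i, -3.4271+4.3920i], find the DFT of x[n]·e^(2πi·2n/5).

Modulation property: DFT(ω_5^(-2n)·x[n]) = X[(k-2) mod 5], so circularly shift X by 2 positions.

X[k-2] = [-0.0729+1.4001i, -3.4271+4.3920i, -3, -3.4271-4.3920i, -0.0729-1.4001i]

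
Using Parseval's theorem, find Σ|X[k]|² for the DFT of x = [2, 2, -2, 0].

Parseval: Σ|x[n]|² = (1/N)Σ|X[k]|², so Σ|X[k]|² = N·Σ|x[n]|² = 4·12.0000

Σ|X[k]|² = N·Σ|x[n]|² = 4·12.0000 = 48.0000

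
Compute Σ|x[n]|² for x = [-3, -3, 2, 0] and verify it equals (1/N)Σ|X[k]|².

Time domain:
Σ|x[n]|² = |-3|² + |-3|² + |2|² + |0|² = 22.0000

Frequency domain:
(1/4)Σ|X[k]|² = (1/4)(|-4|² + |-5+3i|² + |2|² + |-5-3i|²) = (1/4)·88.0000 = 22.0000

Both sides agree, confirming Parseval's theorem.

Σ|x[n]|² = (1/N)Σ|X[k]|² = 22.0000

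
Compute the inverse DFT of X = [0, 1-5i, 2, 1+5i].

x[n] = (1/4) Σ(k=0 to 3) X[k] · e^(2πikn/4)

Computing each x[n]:
x[0] = 1
x[1] = 2
x[2] = 0
x[3] = -3

x = [1, 2, 0, -3]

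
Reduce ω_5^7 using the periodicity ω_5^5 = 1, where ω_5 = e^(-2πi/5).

Since ω_5^5 = 1, powers reduce modulo 5.
7 mod 5 = 2
So ω_5^7 = ω_5^2 = e^(-2πi·2/5)

ω_5^7 = ω_5^2 = -0.8090-0.5878i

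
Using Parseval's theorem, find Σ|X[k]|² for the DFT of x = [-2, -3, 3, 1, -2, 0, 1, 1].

Parseval: Σ|x[n]|² = (1/N)Σ|X[k]|², so Σ|X[k]|² = N·Σ|x[n]|² = 8·29.0000

Σ|X[k]|² = N·Σ|x[n]|² = 8·29.0000 = 232.0000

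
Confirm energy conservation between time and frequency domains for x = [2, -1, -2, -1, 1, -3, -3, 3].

Time domain:
Σ|x[n]|² = |2|² + |-1|² + |-2|² + |-1|² + |1|² + |-3|² + |-3|² + |3|² = 38.0000

Frequency domain:
(1/8)Σ|X[k]|² = (1/8)(|-4|² + |5.2426+0.4142i|² + |8+6i|² + |-3.2426+2.4142i|² + |0|² + |-3.2426-2.4142i|² + |8-6i|² + |5.2426-0.4142i|²) = (1/8)·304.0000 = 38.0000

Both sides agree, confirming Parseval's theorem.

Σ|x[n]|² = (1/N)Σ|X[k]|² = 38.0000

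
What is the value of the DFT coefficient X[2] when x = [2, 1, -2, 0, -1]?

X[2] = Σ(n=0 to 4) x[n] · ω_5^(2n) where ω_5 = e^(-2πi/5)
= (2)·ω_5^0 + (1)·ω_5^2 + (-2)·ω_5^4 + (0)·ω_5^6 + (-1)·ω_5^8

X[2] = 1.3820-3.0777i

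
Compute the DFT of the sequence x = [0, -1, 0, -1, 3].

X[k] = Σ(n=0 to 4) x[n] · ω_5^(nk)
where ω_5 = e^(-2πi/5)

Computing each X[k]:
X[0] = 1
X[1] = 1.4271+3.2164i
X[2] = -1.9271+3.3022i
X[3] = -1.9271-3.3022i
X[4] = 1.4271-3.2164i

X = [1, 1.4271+3.2164i, -1.9271+3.3022i, -1.9271-3.3022i, 1.4271-3.2164i]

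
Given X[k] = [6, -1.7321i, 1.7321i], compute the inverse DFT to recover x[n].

x[n] = (1/3) Σ(k=0 to 2) X[k] · e^(2πikn/3)

Computing each x[n]:
x[0] = 2
x[1] = 3
x[2] = 1

x = [2, 3, 1]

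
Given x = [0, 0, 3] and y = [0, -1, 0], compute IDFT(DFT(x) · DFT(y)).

(x ⊛ y)[n] = Σ(m=0 to 2) x[m] · y[(n-m) mod 3]

Computing each output sample:
(x ⊛ y)[0] = -3
(x ⊛ y)[1] = 0
(x ⊛ y)[2] = 0

x ⊛ y = [-3, 0, 0]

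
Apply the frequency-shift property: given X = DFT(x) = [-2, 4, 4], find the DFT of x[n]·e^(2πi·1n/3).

Modulation property: DFT(ω_3^(-1n)·x[n]) = X[(k-1) mod 3], so circularly shift X by 1 positions.

X[k-1] = [4, -2, 4]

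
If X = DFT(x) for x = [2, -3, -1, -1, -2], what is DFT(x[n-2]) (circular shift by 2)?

Time shift by 2: X_shifted[k] = ω_5^(2k) · X[k]
Shifted x = [-1, -2, 2, -3, -1]

DFT(x[n-2]) = [-5, -1.1180-1.9879i, 1.1180+5.3431i, 1.1180-5.3431i, -1.1180+1.9879i]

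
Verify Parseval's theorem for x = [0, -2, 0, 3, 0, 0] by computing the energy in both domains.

Time domain:
Σ|x[n]|² = |0|² + |-2|² + |0|² + |3|² + |0|² + |0|² = 13.0000

Frequency domain:
(1/6)Σ|X[k]|² = (1/6)(|1|² + |-4.0000+1.7321i|² + |4.0000+1.7321i|² + |-1|² + |4.0000-1.7321i|² + |-4.0000-1.7321i|²) = (1/6)·78.0000 = 13.0000

Both sides agree, confirming Parseval's theorem.

Σ|x[n]|² = (1/N)Σ|X[k]|² = 13.0000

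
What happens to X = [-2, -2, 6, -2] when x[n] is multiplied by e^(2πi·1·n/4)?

Modulation property: DFT(ω_4^(-1n)·x[n]) = X[(k-1) mod 4], so circularly shift X by 1 positions.

X[k-1] = [-2, -2, -2, 6]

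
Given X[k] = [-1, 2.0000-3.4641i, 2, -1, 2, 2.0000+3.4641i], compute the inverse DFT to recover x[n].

x[n] = (1/6) Σ(k=0 to 5) X[k] · e^(2πikn/6)

Computing each x[n]:
x[0] = 1
x[1] = 1
x[2] = 0
x[3] = 0
x[4] = -2
x[5] = -1

x = [1, 1, 0, 0, -2, -1]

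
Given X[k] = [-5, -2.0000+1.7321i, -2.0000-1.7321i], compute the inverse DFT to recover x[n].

x[n] = (1/3) Σ(k=0 to 2) X[k] · e^(2πikn/3)

Computing each x[n]:
x[0] = -3
x[1] = -2
x[2] = 0

x = [-3, -2, 0]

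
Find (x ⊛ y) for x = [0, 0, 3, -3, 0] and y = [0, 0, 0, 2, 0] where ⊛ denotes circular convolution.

(x ⊛ y)[n] = Σ(m=0 to 4) x[m] · y[(n-m) mod 5]

Computing each output sample:
(x ⊛ y)[0] = 6
(x ⊛ y)[1] = -6
(x ⊛ y)[2] = 0
(x ⊛ y)[3] = 0
(x ⊛ y)[4] = 0

x ⊛ y = [6, -6, 0, 0, 0]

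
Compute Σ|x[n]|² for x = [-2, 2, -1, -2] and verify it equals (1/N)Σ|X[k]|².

Time domain:
Σ|x[n]|² = |-2|² + |2|² + |-1|² + |-2|² = 13.0000

Frequency domain:
(1/4)Σ|X[k]|² = (1/4)(|-3|² + |-1-4i|² + |-3|² + |-1+4i|²) = (1/4)·52.0000 = 13.0000

Both sides agree, confirming Parseval's theorem.

Σ|x[n]|² = (1/N)Σ|X[k]|² = 13.0000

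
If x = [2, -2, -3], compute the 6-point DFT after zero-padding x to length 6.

Original 3-point DFT: [-3, 4.5000-0.8660i, 4.5000+0.8660i]
Zero-padded 6-point DFT provides frequency interpolation.

DFT_6([x, 0, ...]) = [-3, 2.5000+4.3301i, 4.5000-0.8660i, 1, 4.5000+0.8660i, 2.5000-4.3301i]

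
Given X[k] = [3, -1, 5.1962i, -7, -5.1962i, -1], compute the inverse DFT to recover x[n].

x[n] = (1/6) Σ(k=0 to 5) X[k] · e^(2πikn/6)

Computing each x[n]:
x[0] = -1
x[1] = 0
x[2] = 1
x[3] = 2
x[4] = -2
x[5] = 3

x = [-1, 0, 1, 2, -2, 3]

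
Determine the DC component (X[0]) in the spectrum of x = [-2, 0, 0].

X[0] = Σ(n=0 to 2) x[n] · ω_3^0 = Σ x[n]
= (-2) + (0) + (0)

X[0] = -2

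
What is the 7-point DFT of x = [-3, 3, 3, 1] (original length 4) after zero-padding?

Original 4-point DFT: [4, -6-2i, -4, -6+2i]
Zero-padded 7-point DFT provides frequency interpolation.

DFT_7([x, 0, ...]) = [4, -2.6981-5.7042i, -5.7470-0.8413i, -4.0550+0.0689i, -4.0550-0.0689i, -5.7470+0.8413i, -2.6981+5.7042i]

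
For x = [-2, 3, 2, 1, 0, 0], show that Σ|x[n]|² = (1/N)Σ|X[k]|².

Time domain:
Σ|x[n]|² = |-2|² + |3|² + |2|² + |1|² + |0|² + |0|² = 18.0000

Frequency domain:
(1/6)Σ|X[k]|² = (1/6)(|4|² + |-2.5000-4.3301i|² + |-3.5000-0.8660i|² + |-4|² + |-3.5000+0.8660i|² + |-2.5000+4.3301i|²) = (1/6)·108.0000 = 18.0000

Both sides agree, confirming Parseval's theorem.

Σ|x[n]|² = (1/N)Σ|X[k]|² = 18.0000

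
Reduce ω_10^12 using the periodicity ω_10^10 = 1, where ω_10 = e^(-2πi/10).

Since ω_10^10 = 1, powers reduce modulo 10.
12 mod 10 = 2
So ω_10^12 = ω_10^2 = e^(-2πi·2/10)

ω_10^12 = ω_10^2 = 0.3090-0.9511i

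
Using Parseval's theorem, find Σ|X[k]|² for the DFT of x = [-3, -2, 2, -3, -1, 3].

Parseval: Σ|x[n]|² = (1/N)Σ|X[k]|², so Σ|X[k]|² = N·Σ|x[n]|² = 6·36.0000

Σ|X[k]|² = N·Σ|x[n]|² = 6·36.0000 = 216.0000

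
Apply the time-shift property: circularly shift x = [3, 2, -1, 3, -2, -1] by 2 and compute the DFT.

Time shift by 2: X_shifted[k] = ω_6^(2k) · X[k]
Shifted x = [-2, -1, 3, 2, -1, 3]

DFT(x[n-2]) = [4, -4, -2.0000+6.9282i, -4, -2.0000-6.9282i, -4]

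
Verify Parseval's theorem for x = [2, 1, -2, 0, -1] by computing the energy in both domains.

Time domain:
Σ|x[n]|² = |2|² + |1|² + |-2|² + |0|² + |-1|² = 10.0000

Frequency domain:
(1/5)Σ|X[k]|² = (1/5)(|0|² + |3.6180-0.7265i|² + |1.3820-3.0777i|² + |1.3820+3.0777i|² + |3.6180+0.7265i|²) = (1/5)·50.0000 = 10.0000

Both sides agree, confirming Parseval's theorem.

Σ|x[n]|² = (1/N)Σ|X[k]|² = 10.0000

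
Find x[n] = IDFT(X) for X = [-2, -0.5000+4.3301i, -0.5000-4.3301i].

x[n] = (1/3) Σ(k=0 to 2) X[k] · e^(2πikn/3)

Computing each x[n]:
x[0] = -1
x[1] = -3
x[2] = 2

x = [-1, -3, 2]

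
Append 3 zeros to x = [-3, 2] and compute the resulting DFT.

Original 2-point DFT: [-1, -5]
Zero-padded 5-point DFT provides frequency interpolation.

DFT_5([x, 0, ...]) = [-1, -2.3820-1.9021i, -4.6180-1.1756i, -4.6180+1.1756i, -2.3820+1.9021i]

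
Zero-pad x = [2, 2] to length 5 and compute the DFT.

Original 2-point DFT: [4, 0]
Zero-padded 5-point DFT provides frequency interpolation.

DFT_5([x, 0, ...]) = [4, 2.6180-1.9021i, 0.3820-1.1756i, 0.3820+1.1756i, 2.6180+1.9021i]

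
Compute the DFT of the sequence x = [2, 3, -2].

X[k] = Σ(n=0 to 2) x[n] · ω_3^(nk)
where ω_3 = e^(-2πi/3)

Computing each X[k]:
X[0] = 3
X[1] = 1.5000-4.3301i
X[2] = 1.5000+4.3301i

X = [3, 1.5000-4.3301i, 1.5000+4.3301i]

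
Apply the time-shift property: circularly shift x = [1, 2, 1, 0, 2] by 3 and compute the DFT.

Time shift by 3: X_shifted[k] = ω_5^(3k) · X[k]
Shifted x = [1, 0, 2, 1, 2]

DFT(x[n-3]) = [6, -0.8090+1.3143i, 0.3090+2.1266i, 0.3090-2.1266i, -0.8090-1.3143i]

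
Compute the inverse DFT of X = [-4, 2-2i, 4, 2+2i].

x[n] = (1/4) Σ(k=0 to 3) X[k] · e^(2πikn/4)

Computing each x[n]:
x[0] = 1
x[1] = -1
x[2] = -1
x[3] = -3

x = [1, -1, -1, -3]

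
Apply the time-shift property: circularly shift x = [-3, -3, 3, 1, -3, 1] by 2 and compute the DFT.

Time shift by 2: X_shifted[k] = ω_6^(2k) · X[k]
Shifted x = [-3, 1, -3, -3, 3, 1]

DFT(x[n-2]) = [-4, 1.0000+5.1962i, -7.0000-5.1962i, -2, -7.0000+5.1962i, 1.0000-5.1962i]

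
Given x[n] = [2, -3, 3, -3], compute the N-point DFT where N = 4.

X[k] = Σ(n=0 to 3) x[n] · ω_4^(nk)
where ω_4 = e^(-2πi/4)

Computing each X[k]:
X[0] = -1
X[1] = -1
X[2] = 11
X[3] = -1

X = [-1, -1, 11, -1]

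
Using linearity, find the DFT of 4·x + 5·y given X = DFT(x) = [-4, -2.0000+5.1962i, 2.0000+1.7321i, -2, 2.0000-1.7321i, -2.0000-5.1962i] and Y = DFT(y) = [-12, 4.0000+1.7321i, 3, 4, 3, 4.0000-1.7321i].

By linearity: DFT(4x + 5y) = 4·DFT(x) + 5·DFT(y)
= 4·[-4, -2.0000+5.1962i, 2.0000+1.7321i, -2, 2.0000-1.7321i, -2.0000-5.1962i] + 5·[-12, 4.0000+1.7321i, 3, 4, 3, 4.0000-1.7321i]

Computing element-wise:
Z[0] = 4·(-4) + 5·(-12) = -76
Z[1] = 4·(-2.0000+5.1962i) + 5·(4.0000+1.7321i) = 12.0000+29.4453i
Z[2] = 4·(2.0000+1.7321i) + 5·(3) = 23.0000+6.9284i
Z[3] = 4·(-2) + 5·(4) = 12
Z[4] = 4·(2.0000-1.7321i) + 5·(3) = 23.0000-6.9284i
Z[5] = 4·(-2.0000-5.1962i) + 5·(4.0000-1.7321i) = 12.0000-29.4453i

DFT(4x + 5y) = 4·X + 5·Y = [-76, 12.0000+29.4453i, 23.0000+6.9284i, 12, 23.0000-6.9284i, 12.0000-29.4453i]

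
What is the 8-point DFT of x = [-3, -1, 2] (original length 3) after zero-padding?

Original 3-point DFT: [-2, -3.5000+2.5981i, -3.5000-2.5981i]
Zero-padded 8-point DFT provides frequency interpolation.

DFT_8([x, 0, ...]) = [-2, -3.7071-1.2929i, -5+1i, -2.2929+2.7071i, 0, -2.2929-2.7071i, -5-1i, -3.7071+1.2929i]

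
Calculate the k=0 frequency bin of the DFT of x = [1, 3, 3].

X[0] = Σ(n=0 to 2) x[n] · ω_3^0 = Σ x[n]
= (1) + (3) + (3)

X[0] = 7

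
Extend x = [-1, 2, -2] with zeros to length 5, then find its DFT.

Original 3-point DFT: [-1, -1.0000-3.4641i, -1.0000+3.4641i]
Zero-padded 5-point DFT provides frequency interpolation.

DFT_5([x, 0, ...]) = [-1, 1.2361-0.7265i, -3.2361-3.0777i, -3.2361+3.0777i, 1.2361+0.7265i]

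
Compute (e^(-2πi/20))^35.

Since ω_20^20 = 1, powers reduce modulo 20.
35 mod 20 = 15
So ω_20^35 = ω_20^15 = e^(-2πi·15/20)

ω_20^35 = ω_20^15 = 1i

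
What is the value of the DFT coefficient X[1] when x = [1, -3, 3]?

X[1] = Σ(n=0 to 2) x[n] · ω_3^(1n) where ω_3 = e^(-2πi/3)
= (1)·ω_3^0 + (-3)·ω_3^1 + (3)·ω_3^2

X[1] = 1.0000+5.1962i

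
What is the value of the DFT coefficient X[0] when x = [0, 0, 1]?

X[0] = Σ(n=0 to 2) x[n] · ω_3^0 = Σ x[n]
= (0) + (0) + (1)

X[0] = 1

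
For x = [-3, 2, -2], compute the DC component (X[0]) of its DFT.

X[0] = Σ(n=0 to 2) x[n] · ω_3^0 = Σ x[n]
= (-3) + (2) + (-2)

X[0] = -3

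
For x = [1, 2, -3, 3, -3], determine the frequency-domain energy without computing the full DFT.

Parseval: Σ|x[n]|² = (1/N)Σ|X[k]|², so Σ|X[k]|² = N·Σ|x[n]|² = 5·32.0000

Σ|X[k]|² = N·Σ|x[n]|² = 5·32.0000 = 160.0000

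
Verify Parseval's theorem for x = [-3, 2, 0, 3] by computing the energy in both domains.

Time domain:
Σ|x[n]|² = |-3|² + |2|² + |0|² + |3|² = 22.0000

Frequency domain:
(1/4)Σ|X[k]|² = (1/4)(|2|² + |-3+1i|² + |-8|² + |-3-1i|²) = (1/4)·88.0000 = 22.0000

Both sides agree, confirming Parseval's theorem.

Σ|x[n]|² = (1/N)Σ|X[k]|² = 22.0000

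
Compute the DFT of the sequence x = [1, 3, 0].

X[k] = Σ(n=0 to 2) x[n] · ω_3^(nk)
where ω_3 = e^(-2πi/3)

Computing each X[k]:
X[0] = 4
X[1] = -0.5000-2.5981i
X[2] = -0.5000+2.5981i

X = [4, -0.5000-2.5981i, -0.5000+2.5981i]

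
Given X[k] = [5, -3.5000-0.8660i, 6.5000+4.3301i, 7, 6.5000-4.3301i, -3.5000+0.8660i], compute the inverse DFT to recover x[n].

x[n] = (1/6) Σ(k=0 to 5) X[k] · e^(2πikn/6)

Computing each x[n]:
x[0] = 3
x[1] = -3
x[2] = 3
x[3] = 3
x[4] = 0
x[5] = -1

x = [3, -3, 3, 3, 0, -1]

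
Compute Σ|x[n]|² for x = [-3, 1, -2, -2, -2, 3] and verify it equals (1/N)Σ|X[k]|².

Time domain:
Σ|x[n]|² = |-3|² + |1|² + |-2|² + |-2|² + |-2|² + |3|² = 31.0000

Frequency domain:
(1/6)Σ|X[k]|² = (1/6)(|-5|² + |3.0000+1.7321i|² + |-5.0000+1.7321i|² + |-9|² + |-5.0000-1.7321i|² + |3.0000-1.7321i|²) = (1/6)·186.0000 = 31.0000

Both sides agree, confirming Parseval's theorem.

Σ|x[n]|² = (1/N)Σ|X[k]|² = 31.0000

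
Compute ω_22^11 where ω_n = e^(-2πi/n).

ω_22^11 = e^(-2πi·11/22)
= cos(-2π·11/22) + i·sin(-2π·11/22)
= cos(-22π/22) + i·sin(-22π/22)

ω_22^11 = cos(-22π/22) + i·sin(-22π/22) = -1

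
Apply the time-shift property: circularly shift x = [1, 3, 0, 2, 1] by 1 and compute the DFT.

Time shift by 1: X_shifted[k] = ω_5^(1k) · X[k]
Shifted x = [1, 1, 3, 0, 2]

DFT(x[n-1]) = [7, -0.5000-0.8123i, -0.5000+3.4410i, -0.5000-3.4410i, -0.5000+0.8123i]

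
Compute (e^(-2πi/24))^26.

Since ω_24^24 = 1, powers reduce modulo 24.
26 mod 24 = 2
So ω_24^26 = ω_24^2 = e^(-2πi·2/24)

ω_24^26 = ω_24^2 = 0.8660-0.5000i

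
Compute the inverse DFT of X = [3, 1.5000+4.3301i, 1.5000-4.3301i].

x[n] = (1/3) Σ(k=0 to 2) X[k] · e^(2πikn/3)

Computing each x[n]:
x[0] = 2
x[1] = -2
x[2] = 3

x = [2, -2, 3]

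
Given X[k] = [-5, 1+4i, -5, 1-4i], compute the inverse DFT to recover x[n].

x[n] = (1/4) Σ(k=0 to 3) X[k] · e^(2πikn/4)

Computing each x[n]:
x[0] = -2
x[1] = -2
x[2] = -3
x[3] = 2

x = [-2, -2, -3, 2]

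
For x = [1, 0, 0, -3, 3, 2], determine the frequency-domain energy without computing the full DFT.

Parseval: Σ|x[n]|² = (1/N)Σ|X[k]|², so Σ|X[k]|² = N·Σ|x[n]|² = 6·23.0000

Σ|X[k]|² = N·Σ|x[n]|² = 6·23.0000 = 138.0000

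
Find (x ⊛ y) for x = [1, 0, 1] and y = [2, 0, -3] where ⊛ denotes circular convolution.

(x ⊛ y)[n] = Σ(m=0 to 2) x[m] · y[(n-m) mod 3]

Computing each output sample:
(x ⊛ y)[0] = 2
(x ⊛ y)[1] = -3
(x ⊛ y)[2] = -1

x ⊛ y = [2, -3, -1]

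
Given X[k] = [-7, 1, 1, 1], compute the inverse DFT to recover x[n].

x[n] = (1/4) Σ(k=0 to 3) X[k] · e^(2πikn/4)

Computing each x[n]:
x[0] = -1
x[1] = -2
x[2] = -2
x[3] = -2

x = [-1, -2, -2, -2]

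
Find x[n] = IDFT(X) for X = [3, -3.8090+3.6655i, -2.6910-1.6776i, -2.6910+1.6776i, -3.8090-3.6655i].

x[n] = (1/5) Σ(k=0 to 4) X[k] · e^(2πikn/5)

Computing each x[n]:
x[0] = -2
x[1] = 0
x[2] = 0
x[3] = 3
x[4] = 2

x = [-2, 0, 0, 3, 2]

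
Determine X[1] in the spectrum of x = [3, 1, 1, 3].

X[1] = Σ(n=0 to 3) x[n] · ω_4^(1n) where ω_4 = e^(-2πi/4)
= (3)·ω_4^0 + (1)·ω_4^1 + (1)·ω_4^2 + (3)·ω_4^3

X[1] = 2+2i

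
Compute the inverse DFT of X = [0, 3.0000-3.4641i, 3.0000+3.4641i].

x[n] = (1/3) Σ(k=0 to 2) X[k] · e^(2πikn/3)

Computing each x[n]:
x[0] = 2
x[1] = 1
x[2] = -3

x = [2, 1, -3]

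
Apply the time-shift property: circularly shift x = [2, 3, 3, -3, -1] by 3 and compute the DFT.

Time shift by 3: X_shifted[k] = ω_5^(3k) · X[k]
Shifted x = [3, -3, -1, 2, 3]

DFT(x[n-3]) = [4, 2.1910+7.4697i, 3.3090+0.6735i, 3.3090-0.6735i, 2.1910-7.4697i]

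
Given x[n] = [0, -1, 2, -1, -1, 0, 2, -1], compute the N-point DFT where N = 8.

X[k] = Σ(n=0 to 7) x[n] · ω_8^(nk)
where ω_8 = e^(-2πi/8)

Computing each X[k]:
X[0] = 0
X[1] = 0.2929+0.7071i
X[2] = -5-1i
X[3] = 1.7071+0.7071i
X[4] = 6
X[5] = 1.7071-0.7071i
X[6] = -5+1i
X[7] = 0.2929-0.7071i

X = [0, 0.2929+0.7071i, -5-1i, 1.7071+0.7071i, 6, 1.7071-0.7071i, -5+1i, 0.2929-0.7071i]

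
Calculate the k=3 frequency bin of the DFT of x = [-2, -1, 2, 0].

X[3] = Σ(n=0 to 3) x[n] · ω_4^(3n) where ω_4 = e^(-2πi/4)
= (-2)·ω_4^0 + (-1)·ω_4^3 + (2)·ω_4^6 + (0)·ω_4^9

X[3] = -4-1i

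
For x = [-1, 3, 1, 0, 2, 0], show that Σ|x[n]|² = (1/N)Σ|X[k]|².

Time domain:
Σ|x[n]|² = |-1|² + |3|² + |1|² + |0|² + |2|² + |0|² = 15.0000

Frequency domain:
(1/6)Σ|X[k]|² = (1/6)(|5|² + |-1.0000-1.7321i|² + |-4.0000-3.4641i|² + |-1|² + |-4.0000+3.4641i|² + |-1.0000+1.7321i|²) = (1/6)·90.0000 = 15.0000

Both sides agree, confirming Parseval's theorem.

Σ|x[n]|² = (1/N)Σ|X[k]|² = 15.0000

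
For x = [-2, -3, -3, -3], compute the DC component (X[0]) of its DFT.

X[0] = Σ(n=0 to 3) x[n] · ω_4^0 = Σ x[n]
= (-2) + (-3) + (-3) + (-3)

X[0] = -11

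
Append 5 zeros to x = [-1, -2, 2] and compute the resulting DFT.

Original 3-point DFT: [-1, -1.0000+3.4641i, -1.0000-3.4641i]
Zero-padded 8-point DFT provides frequency interpolation.

DFT_8([x, 0, ...]) = [-1, -2.4142-0.5858i, -3+2i, 0.4142+3.4142i, 3, 0.4142-3.4142i, -3-2i, -2.4142+0.5858i]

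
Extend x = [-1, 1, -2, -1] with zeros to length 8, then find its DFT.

Original 4-point DFT: [-3, 1-2i, -3, 1+2i]
Zero-padded 8-point DFT provides frequency interpolation.

DFT_8([x, 0, ...]) = [-3, 0.4142+2.0000i, 1-2i, -2.4142-2.0000i, -3, -2.4142+2.0000i, 1+2i, 0.4142-2.0000i]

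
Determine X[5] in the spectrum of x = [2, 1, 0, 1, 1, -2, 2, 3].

X[5] = Σ(n=0 to 7) x[n] · ω_8^(5n) where ω_8 = e^(-2πi/8)
= (2)·ω_8^0 + (1)·ω_8^5 + (0)·ω_8^10 + (1)·ω_8^15 + (1)·ω_8^20 + (-2)·ω_8^25 + (2)·ω_8^30 + (3)·ω_8^35

X[5] = -2.5355+2.7071i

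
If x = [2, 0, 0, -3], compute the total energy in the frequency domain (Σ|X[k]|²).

Parseval: Σ|x[n]|² = (1/N)Σ|X[k]|², so Σ|X[k]|² = N·Σ|x[n]|² = 4·13.0000

Σ|X[k]|² = N·Σ|x[n]|² = 4·13.0000 = 52.0000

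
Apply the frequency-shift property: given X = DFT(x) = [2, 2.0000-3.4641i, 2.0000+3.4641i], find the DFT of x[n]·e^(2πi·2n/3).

Modulation property: DFT(ω_3^(-2n)·x[n]) = X[(k-2) mod 3], so circularly shift X by 2 positions.

X[k-2] = [2.0000-3.4641i, 2.0000+3.4641i, 2]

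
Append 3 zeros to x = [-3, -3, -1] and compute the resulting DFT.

Original 3-point DFT: [-7, -1.0000+1.7321i, -1.0000-1.7321i]
Zero-padded 6-point DFT provides frequency interpolation.

DFT_6([x, 0, ...]) = [-7, -4.0000+3.4641i, -1.0000+1.7321i, -1, -1.0000-1.7321i, -4.0000-3.4641i]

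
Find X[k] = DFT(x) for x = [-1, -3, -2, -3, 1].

X[k] = Σ(n=0 to 4) x[n] · ω_5^(nk)
where ω_5 = e^(-2πi/5)

Computing each X[k]:
X[0] = -8
X[1] = 2.4271+3.2164i
X[2] = -0.9271+3.3022i
X[3] = -0.9271-3.3022i
X[4] = 2.4271-3.2164i

X = [-8, 2.4271+3.2164i, -0.9271+3.3022i, -0.9271-3.3022i, 2.4271-3.2164i]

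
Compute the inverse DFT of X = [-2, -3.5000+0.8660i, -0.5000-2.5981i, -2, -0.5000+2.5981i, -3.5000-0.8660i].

x[n] = (1/6) Σ(k=0 to 5) X[k] · e^(2πikn/6)

Computing each x[n]:
x[0] = -2
x[1] = 0
x[2] = -1
x[3] = 1
x[4] = 1
x[5] = -1

x = [-2, 0, -1, 1, 1, -1]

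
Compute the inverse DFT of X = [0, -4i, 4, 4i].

x[n] = (1/4) Σ(k=0 to 3) X[k] · e^(2πikn/4)

Computing each x[n]:
x[0] = 1
x[1] = 1
x[2] = 1
x[3] = -3

x = [1, 1, 1, -3]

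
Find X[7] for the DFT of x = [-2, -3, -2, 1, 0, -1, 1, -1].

X[7] = Σ(n=0 to 7) x[n] · ω_8^(7n) where ω_8 = e^(-2πi/8)
= (-2)·ω_8^0 + (-3)·ω_8^7 + (-2)·ω_8^14 + (1)·ω_8^21 + (0)·ω_8^28 + (-1)·ω_8^35 + (1)·ω_8^42 + (-1)·ω_8^49

X[7] = -4.8284-3.0000i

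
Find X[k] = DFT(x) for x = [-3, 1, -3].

X[k] = Σ(n=0 to 2) x[n] · ω_3^(nk)
where ω_3 = e^(-2πi/3)

Computing each X[k]:
X[0] = -5
X[1] = -2.0000-3.4641i
X[2] = -2.0000+3.4641i

X = [-5, -2.0000-3.4641i, -2.0000+3.4641i]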